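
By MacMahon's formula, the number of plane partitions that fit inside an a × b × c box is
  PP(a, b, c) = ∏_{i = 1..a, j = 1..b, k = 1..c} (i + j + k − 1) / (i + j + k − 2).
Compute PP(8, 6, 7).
PP(8, 6, 7) = 19702998159210080

Evaluate the triple product over i = 1..8, j = 1..6, k = 1..7. The factors are (2/1) · (3/2) · (4/3) · (5/4) · (6/5) · (7/6) · (8/7) · (3/2) · … (336 factors total). The numerators and denominators telescope so the product is an integer; carrying out the multiplication exactly gives PP(8, 6, 7) = 19702998159210080.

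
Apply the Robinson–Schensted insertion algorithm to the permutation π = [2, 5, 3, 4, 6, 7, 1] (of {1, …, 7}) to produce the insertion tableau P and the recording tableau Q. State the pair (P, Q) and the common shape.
P = [1, 3, 4, 6, 7] / [2] / [5];  Q = [1, 2, 4, 5, 6] / [3] / [7];  common shape = (5, 1, 1)

Row-insert the values π_1, π_2, … into P one at a time, bumping the leftmost entry strictly greater than the inserted value down to the next row. The recording tableau Q records, in position (i, j), the step at which that cell was added to P.
  Insert 2 (step 1): P = [2];  Q = [1]
  Insert 5 (step 2): P = [2, 5];  Q = [1, 2]
  Insert 3 (step 3): P = [2, 3] / [5];  Q = [1, 2] / [3]
  Insert 4 (step 4): P = [2, 3, 4] / [5];  Q = [1, 2, 4] / [3]
  Insert 6 (step 5): P = [2, 3, 4, 6] / [5];  Q = [1, 2, 4, 5] / [3]
  Insert 7 (step 6): P = [2, 3, 4, 6, 7] / [5];  Q = [1, 2, 4, 5, 6] / [3]
  Insert 1 (step 7): P = [1, 3, 4, 6, 7] / [2] / [5];  Q = [1, 2, 4, 5, 6] / [3] / [7]
Final shape: (5, 1, 1).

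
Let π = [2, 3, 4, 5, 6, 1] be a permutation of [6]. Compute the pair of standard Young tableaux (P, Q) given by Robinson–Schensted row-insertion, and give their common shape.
P = [1, 3, 4, 5, 6] / [2];  Q = [1, 2, 3, 4, 5] / [6];  common shape = (5, 1)

Row-insert the values π_1, π_2, … into P one at a time, bumping the leftmost entry strictly greater than the inserted value down to the next row. The recording tableau Q records, in position (i, j), the step at which that cell was added to P.
  Insert 2 (step 1): P = [2];  Q = [1]
  Insert 3 (step 2): P = [2, 3];  Q = [1, 2]
  Insert 4 (step 3): P = [2, 3, 4];  Q = [1, 2, 3]
  Insert 5 (step 4): P = [2, 3, 4, 5];  Q = [1, 2, 3, 4]
  Insert 6 (step 5): P = [2, 3, 4, 5, 6];  Q = [1, 2, 3, 4, 5]
  Insert 1 (step 6): P = [1, 3, 4, 5, 6] / [2];  Q = [1, 2, 3, 4, 5] / [6]
Final shape: (5, 1).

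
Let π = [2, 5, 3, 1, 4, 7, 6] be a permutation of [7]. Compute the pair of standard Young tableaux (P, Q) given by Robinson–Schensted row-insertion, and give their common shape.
P = [1, 3, 4, 6] / [2, 7] / [5];  Q = [1, 2, 5, 6] / [3, 7] / [4];  common shape = (4, 2, 1)

Row-insert the values π_1, π_2, … into P one at a time, bumping the leftmost entry strictly greater than the inserted value down to the next row. The recording tableau Q records, in position (i, j), the step at which that cell was added to P.
  Insert 2 (step 1): P = [2];  Q = [1]
  Insert 5 (step 2): P = [2, 5];  Q = [1, 2]
  Insert 3 (step 3): P = [2, 3] / [5];  Q = [1, 2] / [3]
  Insert 1 (step 4): P = [1, 3] / [2] / [5];  Q = [1, 2] / [3] / [4]
  Insert 4 (step 5): P = [1, 3, 4] / [2] / [5];  Q = [1, 2, 5] / [3] / [4]
  Insert 7 (step 6): P = [1, 3, 4, 7] / [2] / [5];  Q = [1, 2, 5, 6] / [3] / [4]
  Insert 6 (step 7): P = [1, 3, 4, 6] / [2, 7] / [5];  Q = [1, 2, 5, 6] / [3, 7] / [4]
Final shape: (4, 2, 1).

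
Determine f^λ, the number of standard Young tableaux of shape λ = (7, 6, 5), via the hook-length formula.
# SYT of shape (7, 6, 5) = 466752

Hook-length formula: f^λ = n! / Π hook(c), product over all cells c of the Young diagram. For λ = (7, 6, 5), n = 18 boxes. Hook lengths by row (left-to-right, top-to-bottom): [9, 8, 7, 6, 5, 3, 1]; [7, 6, 5, 4, 3, 1]; [5, 4, 3, 2, 1]. Product of hooks = 13716864000. So f^λ = 18! / 13716864000 = 6402373705728000 / 13716864000 = 466752.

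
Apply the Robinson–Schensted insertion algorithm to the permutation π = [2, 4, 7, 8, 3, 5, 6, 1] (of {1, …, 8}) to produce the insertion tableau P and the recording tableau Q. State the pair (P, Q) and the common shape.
P = [1, 3, 5, 6] / [2, 7, 8] / [4];  Q = [1, 2, 3, 4] / [5, 6, 7] / [8];  common shape = (4, 3, 1)

Row-insert the values π_1, π_2, … into P one at a time, bumping the leftmost entry strictly greater than the inserted value down to the next row. The recording tableau Q records, in position (i, j), the step at which that cell was added to P.
  Insert 2 (step 1): P = [2];  Q = [1]
  Insert 4 (step 2): P = [2, 4];  Q = [1, 2]
  Insert 7 (step 3): P = [2, 4, 7];  Q = [1, 2, 3]
  Insert 8 (step 4): P = [2, 4, 7, 8];  Q = [1, 2, 3, 4]
  Insert 3 (step 5): P = [2, 3, 7, 8] / [4];  Q = [1, 2, 3, 4] / [5]
  Insert 5 (step 6): P = [2, 3, 5, 8] / [4, 7];  Q = [1, 2, 3, 4] / [5, 6]
  Insert 6 (step 7): P = [2, 3, 5, 6] / [4, 7, 8];  Q = [1, 2, 3, 4] / [5, 6, 7]
  Insert 1 (step 8): P = [1, 3, 5, 6] / [2, 7, 8] / [4];  Q = [1, 2, 3, 4] / [5, 6, 7] / [8]
Final shape: (4, 3, 1).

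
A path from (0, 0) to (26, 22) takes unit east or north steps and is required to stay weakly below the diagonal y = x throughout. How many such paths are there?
Number of paths = 5071418015120

By the reflection principle (André's argument), the number of monotone paths to (26, 22) with n ≤ m that never go above y = x is C(48, 26) − C(48, 27) = 27385657281648 − 22314239266528 = 5071418015120.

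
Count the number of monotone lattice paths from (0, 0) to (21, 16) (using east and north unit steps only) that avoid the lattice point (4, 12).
Number of paths = 12864881970

Total paths from (0, 0) to (21, 16): C(37, 21) = 12875774670. Paths through (4, 12): (paths (0, 0) → (4, 12)) × (paths (4, 12) → (21, 16)) = C(16, 4) · C(21, 17) = 1820 · 5985 = 10892700. Avoidance count = 12875774670 − 10892700 = 12864881970.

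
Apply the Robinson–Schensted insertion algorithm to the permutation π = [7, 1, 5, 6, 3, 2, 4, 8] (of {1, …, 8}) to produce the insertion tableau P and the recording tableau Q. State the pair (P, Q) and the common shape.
P = [1, 2, 4, 8] / [3, 6] / [5] / [7];  Q = [1, 3, 4, 8] / [2, 7] / [5] / [6];  common shape = (4, 2, 1, 1)

Row-insert the values π_1, π_2, … into P one at a time, bumping the leftmost entry strictly greater than the inserted value down to the next row. The recording tableau Q records, in position (i, j), the step at which that cell was added to P.
  Insert 7 (step 1): P = [7];  Q = [1]
  Insert 1 (step 2): P = [1] / [7];  Q = [1] / [2]
  Insert 5 (step 3): P = [1, 5] / [7];  Q = [1, 3] / [2]
  Insert 6 (step 4): P = [1, 5, 6] / [7];  Q = [1, 3, 4] / [2]
  Insert 3 (step 5): P = [1, 3, 6] / [5] / [7];  Q = [1, 3, 4] / [2] / [5]
  Insert 2 (step 6): P = [1, 2, 6] / [3] / [5] / [7];  Q = [1, 3, 4] / [2] / [5] / [6]
  Insert 4 (step 7): P = [1, 2, 4] / [3, 6] / [5] / [7];  Q = [1, 3, 4] / [2, 7] / [5] / [6]
  Insert 8 (step 8): P = [1, 2, 4, 8] / [3, 6] / [5] / [7];  Q = [1, 3, 4, 8] / [2, 7] / [5] / [6]
Final shape: (4, 2, 1, 1).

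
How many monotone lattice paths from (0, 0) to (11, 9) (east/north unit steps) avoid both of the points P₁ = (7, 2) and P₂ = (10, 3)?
Number of paths = 155086

Inclusion–exclusion. Total paths: C(20, 11) = 167960. Through P₁: C(9, 7)·C(11, 4) = 11880. Through P₂: C(13, 10)·C(7, 1) = 2002. Since P₁ is strictly southwest of P₂, a monotone path through both must visit P₁ then P₂; paths through both = C(9, 7)·C(4, 3)·C(7, 1) = 1008. Avoid both = 167960 − 11880 − 2002 + 1008 = 155086.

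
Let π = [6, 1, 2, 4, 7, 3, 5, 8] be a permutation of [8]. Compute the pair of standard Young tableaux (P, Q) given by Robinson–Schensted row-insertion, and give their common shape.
P = [1, 2, 3, 5, 8] / [4, 7] / [6];  Q = [1, 3, 4, 5, 8] / [2, 7] / [6];  common shape = (5, 2, 1)

Row-insert the values π_1, π_2, … into P one at a time, bumping the leftmost entry strictly greater than the inserted value down to the next row. The recording tableau Q records, in position (i, j), the step at which that cell was added to P.
  Insert 6 (step 1): P = [6];  Q = [1]
  Insert 1 (step 2): P = [1] / [6];  Q = [1] / [2]
  Insert 2 (step 3): P = [1, 2] / [6];  Q = [1, 3] / [2]
  Insert 4 (step 4): P = [1, 2, 4] / [6];  Q = [1, 3, 4] / [2]
  Insert 7 (step 5): P = [1, 2, 4, 7] / [6];  Q = [1, 3, 4, 5] / [2]
  Insert 3 (step 6): P = [1, 2, 3, 7] / [4] / [6];  Q = [1, 3, 4, 5] / [2] / [6]
  Insert 5 (step 7): P = [1, 2, 3, 5] / [4, 7] / [6];  Q = [1, 3, 4, 5] / [2, 7] / [6]
  Insert 8 (step 8): P = [1, 2, 3, 5, 8] / [4, 7] / [6];  Q = [1, 3, 4, 5, 8] / [2, 7] / [6]
Final shape: (5, 2, 1).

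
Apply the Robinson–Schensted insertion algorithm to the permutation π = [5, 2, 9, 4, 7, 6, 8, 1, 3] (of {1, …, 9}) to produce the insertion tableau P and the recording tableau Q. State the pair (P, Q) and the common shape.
P = [1, 3, 6, 8] / [2, 4] / [5, 7] / [9];  Q = [1, 3, 5, 7] / [2, 4] / [6, 9] / [8];  common shape = (4, 2, 2, 1)

Row-insert the values π_1, π_2, … into P one at a time, bumping the leftmost entry strictly greater than the inserted value down to the next row. The recording tableau Q records, in position (i, j), the step at which that cell was added to P.
  Insert 5 (step 1): P = [5];  Q = [1]
  Insert 2 (step 2): P = [2] / [5];  Q = [1] / [2]
  Insert 9 (step 3): P = [2, 9] / [5];  Q = [1, 3] / [2]
  Insert 4 (step 4): P = [2, 4] / [5, 9];  Q = [1, 3] / [2, 4]
  Insert 7 (step 5): P = [2, 4, 7] / [5, 9];  Q = [1, 3, 5] / [2, 4]
  Insert 6 (step 6): P = [2, 4, 6] / [5, 7] / [9];  Q = [1, 3, 5] / [2, 4] / [6]
  Insert 8 (step 7): P = [2, 4, 6, 8] / [5, 7] / [9];  Q = [1, 3, 5, 7] / [2, 4] / [6]
  Insert 1 (step 8): P = [1, 4, 6, 8] / [2, 7] / [5] / [9];  Q = [1, 3, 5, 7] / [2, 4] / [6] / [8]
  Insert 3 (step 9): P = [1, 3, 6, 8] / [2, 4] / [5, 7] / [9];  Q = [1, 3, 5, 7] / [2, 4] / [6, 9] / [8]
Final shape: (4, 2, 2, 1).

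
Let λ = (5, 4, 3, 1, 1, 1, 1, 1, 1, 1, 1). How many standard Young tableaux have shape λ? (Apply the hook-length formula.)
# SYT of shape (5, 4, 3, 1, 1, 1, 1, 1, 1, 1, 1) = 13023360

Hook-length formula: f^λ = n! / Π hook(c), product over all cells c of the Young diagram. For λ = (5, 4, 3, 1, 1, 1, 1, 1, 1, 1, 1), n = 20 boxes. Hook lengths by row (left-to-right, top-to-bottom): [15, 6, 5, 3, 1]; [13, 4, 3, 1]; [11, 2, 1]; [8]; [7]; [6]; [5]; [4]; [3]; [2]; [1]. Product of hooks = 186810624000. So f^λ = 20! / 186810624000 = 2432902008176640000 / 186810624000 = 13023360.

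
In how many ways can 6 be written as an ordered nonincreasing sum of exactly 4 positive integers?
p(6, 4 parts) = 2

Partitions of n into exactly k parts ↔ partitions of n − k into at most k parts (subtract 1 from each part). For n = 6, k = 4, the partitions are: 3+1+1+1, 2+2+1+1. Count = 2.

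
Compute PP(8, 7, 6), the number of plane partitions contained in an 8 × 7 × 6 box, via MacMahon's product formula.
PP(8, 7, 6) = 19702998159210080

Evaluate the triple product over i = 1..8, j = 1..7, k = 1..6. The factors are (2/1) · (3/2) · (4/3) · (5/4) · (6/5) · (7/6) · (3/2) · (4/3) · … (336 factors total). The numerators and denominators telescope so the product is an integer; carrying out the multiplication exactly gives PP(8, 7, 6) = 19702998159210080.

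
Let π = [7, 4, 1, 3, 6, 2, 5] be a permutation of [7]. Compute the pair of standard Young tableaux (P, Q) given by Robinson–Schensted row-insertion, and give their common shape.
P = [1, 2, 5] / [3, 6] / [4] / [7];  Q = [1, 4, 5] / [2, 7] / [3] / [6];  common shape = (3, 2, 1, 1)

Row-insert the values π_1, π_2, … into P one at a time, bumping the leftmost entry strictly greater than the inserted value down to the next row. The recording tableau Q records, in position (i, j), the step at which that cell was added to P.
  Insert 7 (step 1): P = [7];  Q = [1]
  Insert 4 (step 2): P = [4] / [7];  Q = [1] / [2]
  Insert 1 (step 3): P = [1] / [4] / [7];  Q = [1] / [2] / [3]
  Insert 3 (step 4): P = [1, 3] / [4] / [7];  Q = [1, 4] / [2] / [3]
  Insert 6 (step 5): P = [1, 3, 6] / [4] / [7];  Q = [1, 4, 5] / [2] / [3]
  Insert 2 (step 6): P = [1, 2, 6] / [3] / [4] / [7];  Q = [1, 4, 5] / [2] / [3] / [6]
  Insert 5 (step 7): P = [1, 2, 5] / [3, 6] / [4] / [7];  Q = [1, 4, 5] / [2, 7] / [3] / [6]
Final shape: (3, 2, 1, 1).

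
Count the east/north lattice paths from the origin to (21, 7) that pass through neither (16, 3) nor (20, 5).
Number of paths = 946161

Inclusion–exclusion. Total paths: C(28, 21) = 1184040. Through P₁: C(19, 16)·C(9, 5) = 122094. Through P₂: C(25, 20)·C(3, 1) = 159390. Since P₁ is strictly southwest of P₂, a monotone path through both must visit P₁ then P₂; paths through both = C(19, 16)·C(6, 4)·C(3, 1) = 43605. Avoid both = 1184040 − 122094 − 159390 + 43605 = 946161.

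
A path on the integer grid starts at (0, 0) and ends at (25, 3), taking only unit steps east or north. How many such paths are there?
Number of paths = 3276

A monotone lattice path from (0, 0) to (25, 3) consists of 25 east steps and 3 north steps in some order, so it is determined by which 25 of the 28 steps are east. The count is C(28, 25) = 3276.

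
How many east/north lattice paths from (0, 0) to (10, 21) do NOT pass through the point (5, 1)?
Number of paths = 44033385

Total paths from (0, 0) to (10, 21): C(31, 10) = 44352165. Paths through (5, 1): (paths (0, 0) → (5, 1)) × (paths (5, 1) → (10, 21)) = C(6, 5) · C(25, 5) = 6 · 53130 = 318780. Avoidance count = 44352165 − 318780 = 44033385.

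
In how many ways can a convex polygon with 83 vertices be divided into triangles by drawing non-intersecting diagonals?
C_81 = 4462290049988320482463241297506133183499654740

These polygon triangulations are counted by the Catalan number C_n = (1/(n + 1)) · C(2n, n). For n = 81: C_81 = (1/82) · C(162, 81) = 365907784099042279561985786395502921046971688680/82 = 4462290049988320482463241297506133183499654740.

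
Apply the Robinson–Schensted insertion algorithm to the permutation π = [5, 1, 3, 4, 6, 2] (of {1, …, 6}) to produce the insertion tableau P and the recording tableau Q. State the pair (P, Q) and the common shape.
P = [1, 2, 4, 6] / [3] / [5];  Q = [1, 3, 4, 5] / [2] / [6];  common shape = (4, 1, 1)

Row-insert the values π_1, π_2, … into P one at a time, bumping the leftmost entry strictly greater than the inserted value down to the next row. The recording tableau Q records, in position (i, j), the step at which that cell was added to P.
  Insert 5 (step 1): P = [5];  Q = [1]
  Insert 1 (step 2): P = [1] / [5];  Q = [1] / [2]
  Insert 3 (step 3): P = [1, 3] / [5];  Q = [1, 3] / [2]
  Insert 4 (step 4): P = [1, 3, 4] / [5];  Q = [1, 3, 4] / [2]
  Insert 6 (step 5): P = [1, 3, 4, 6] / [5];  Q = [1, 3, 4, 5] / [2]
  Insert 2 (step 6): P = [1, 2, 4, 6] / [3] / [5];  Q = [1, 3, 4, 5] / [2] / [6]
Final shape: (4, 1, 1).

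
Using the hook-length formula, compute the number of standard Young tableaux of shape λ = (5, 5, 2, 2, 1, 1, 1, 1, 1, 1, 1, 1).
# SYT of shape (5, 5, 2, 2, 1, 1, 1, 1, 1, 1, 1, 1) = 87297210

Hook-length formula: f^λ = n! / Π hook(c), product over all cells c of the Young diagram. For λ = (5, 5, 2, 2, 1, 1, 1, 1, 1, 1, 1, 1), n = 22 boxes. Hook lengths by row (left-to-right, top-to-bottom): [16, 7, 4, 3, 2]; [15, 6, 3, 2, 1]; [11, 2]; [10, 1]; [8]; [7]; [6]; [5]; [4]; [3]; [2]; [1]. Product of hooks = 12875563008000. So f^λ = 22! / 12875563008000 = 1124000727777607680000 / 12875563008000 = 87297210.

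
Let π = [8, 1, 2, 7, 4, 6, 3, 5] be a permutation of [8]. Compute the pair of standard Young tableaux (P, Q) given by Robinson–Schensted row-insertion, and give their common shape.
P = [1, 2, 3, 5] / [4, 6] / [7] / [8];  Q = [1, 3, 4, 6] / [2, 8] / [5] / [7];  common shape = (4, 2, 1, 1)

Row-insert the values π_1, π_2, … into P one at a time, bumping the leftmost entry strictly greater than the inserted value down to the next row. The recording tableau Q records, in position (i, j), the step at which that cell was added to P.
  Insert 8 (step 1): P = [8];  Q = [1]
  Insert 1 (step 2): P = [1] / [8];  Q = [1] / [2]
  Insert 2 (step 3): P = [1, 2] / [8];  Q = [1, 3] / [2]
  Insert 7 (step 4): P = [1, 2, 7] / [8];  Q = [1, 3, 4] / [2]
  Insert 4 (step 5): P = [1, 2, 4] / [7] / [8];  Q = [1, 3, 4] / [2] / [5]
  Insert 6 (step 6): P = [1, 2, 4, 6] / [7] / [8];  Q = [1, 3, 4, 6] / [2] / [5]
  Insert 3 (step 7): P = [1, 2, 3, 6] / [4] / [7] / [8];  Q = [1, 3, 4, 6] / [2] / [5] / [7]
  Insert 5 (step 8): P = [1, 2, 3, 5] / [4, 6] / [7] / [8];  Q = [1, 3, 4, 6] / [2, 8] / [5] / [7]
Final shape: (4, 2, 1, 1).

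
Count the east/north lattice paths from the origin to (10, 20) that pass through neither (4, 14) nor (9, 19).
Number of paths = 14946015

Inclusion–exclusion. Total paths: C(30, 10) = 30045015. Through P₁: C(18, 4)·C(12, 6) = 2827440. Through P₂: C(28, 9)·C(2, 1) = 13813800. Since P₁ is strictly southwest of P₂, a monotone path through both must visit P₁ then P₂; paths through both = C(18, 4)·C(10, 5)·C(2, 1) = 1542240. Avoid both = 30045015 − 2827440 − 13813800 + 1542240 = 14946015.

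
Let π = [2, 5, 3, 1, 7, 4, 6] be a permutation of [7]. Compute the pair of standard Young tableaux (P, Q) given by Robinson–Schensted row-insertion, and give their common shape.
P = [1, 3, 4, 6] / [2, 7] / [5];  Q = [1, 2, 5, 7] / [3, 6] / [4];  common shape = (4, 2, 1)

Row-insert the values π_1, π_2, … into P one at a time, bumping the leftmost entry strictly greater than the inserted value down to the next row. The recording tableau Q records, in position (i, j), the step at which that cell was added to P.
  Insert 2 (step 1): P = [2];  Q = [1]
  Insert 5 (step 2): P = [2, 5];  Q = [1, 2]
  Insert 3 (step 3): P = [2, 3] / [5];  Q = [1, 2] / [3]
  Insert 1 (step 4): P = [1, 3] / [2] / [5];  Q = [1, 2] / [3] / [4]
  Insert 7 (step 5): P = [1, 3, 7] / [2] / [5];  Q = [1, 2, 5] / [3] / [4]
  Insert 4 (step 6): P = [1, 3, 4] / [2, 7] / [5];  Q = [1, 2, 5] / [3, 6] / [4]
  Insert 6 (step 7): P = [1, 3, 4, 6] / [2, 7] / [5];  Q = [1, 2, 5, 7] / [3, 6] / [4]
Final shape: (4, 2, 1).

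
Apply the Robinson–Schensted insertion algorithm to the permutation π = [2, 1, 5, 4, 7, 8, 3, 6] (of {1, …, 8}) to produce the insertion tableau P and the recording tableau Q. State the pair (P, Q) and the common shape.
P = [1, 3, 6, 8] / [2, 4, 7] / [5];  Q = [1, 3, 5, 6] / [2, 4, 8] / [7];  common shape = (4, 3, 1)

Row-insert the values π_1, π_2, … into P one at a time, bumping the leftmost entry strictly greater than the inserted value down to the next row. The recording tableau Q records, in position (i, j), the step at which that cell was added to P.
  Insert 2 (step 1): P = [2];  Q = [1]
  Insert 1 (step 2): P = [1] / [2];  Q = [1] / [2]
  Insert 5 (step 3): P = [1, 5] / [2];  Q = [1, 3] / [2]
  Insert 4 (step 4): P = [1, 4] / [2, 5];  Q = [1, 3] / [2, 4]
  Insert 7 (step 5): P = [1, 4, 7] / [2, 5];  Q = [1, 3, 5] / [2, 4]
  Insert 8 (step 6): P = [1, 4, 7, 8] / [2, 5];  Q = [1, 3, 5, 6] / [2, 4]
  Insert 3 (step 7): P = [1, 3, 7, 8] / [2, 4] / [5];  Q = [1, 3, 5, 6] / [2, 4] / [7]
  Insert 6 (step 8): P = [1, 3, 6, 8] / [2, 4, 7] / [5];  Q = [1, 3, 5, 6] / [2, 4, 8] / [7]
Final shape: (4, 3, 1).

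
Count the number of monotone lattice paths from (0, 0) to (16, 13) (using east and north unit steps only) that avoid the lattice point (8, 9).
Number of paths = 55830465

Total paths from (0, 0) to (16, 13): C(29, 16) = 67863915. Paths through (8, 9): (paths (0, 0) → (8, 9)) × (paths (8, 9) → (16, 13)) = C(17, 8) · C(12, 8) = 24310 · 495 = 12033450. Avoidance count = 67863915 − 12033450 = 55830465.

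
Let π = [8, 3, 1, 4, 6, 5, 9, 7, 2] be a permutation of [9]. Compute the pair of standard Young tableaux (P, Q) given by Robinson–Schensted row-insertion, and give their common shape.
P = [1, 2, 5, 7] / [3, 4, 9] / [6] / [8];  Q = [1, 4, 5, 7] / [2, 6, 8] / [3] / [9];  common shape = (4, 3, 1, 1)

Row-insert the values π_1, π_2, … into P one at a time, bumping the leftmost entry strictly greater than the inserted value down to the next row. The recording tableau Q records, in position (i, j), the step at which that cell was added to P.
  Insert 8 (step 1): P = [8];  Q = [1]
  Insert 3 (step 2): P = [3] / [8];  Q = [1] / [2]
  Insert 1 (step 3): P = [1] / [3] / [8];  Q = [1] / [2] / [3]
  Insert 4 (step 4): P = [1, 4] / [3] / [8];  Q = [1, 4] / [2] / [3]
  Insert 6 (step 5): P = [1, 4, 6] / [3] / [8];  Q = [1, 4, 5] / [2] / [3]
  Insert 5 (step 6): P = [1, 4, 5] / [3, 6] / [8];  Q = [1, 4, 5] / [2, 6] / [3]
  Insert 9 (step 7): P = [1, 4, 5, 9] / [3, 6] / [8];  Q = [1, 4, 5, 7] / [2, 6] / [3]
  Insert 7 (step 8): P = [1, 4, 5, 7] / [3, 6, 9] / [8];  Q = [1, 4, 5, 7] / [2, 6, 8] / [3]
  Insert 2 (step 9): P = [1, 2, 5, 7] / [3, 4, 9] / [6] / [8];  Q = [1, 4, 5, 7] / [2, 6, 8] / [3] / [9]
Final shape: (4, 3, 1, 1).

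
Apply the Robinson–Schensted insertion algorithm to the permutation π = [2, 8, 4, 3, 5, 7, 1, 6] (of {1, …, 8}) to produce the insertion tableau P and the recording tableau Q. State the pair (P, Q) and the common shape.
P = [1, 3, 5, 6] / [2, 7] / [4] / [8];  Q = [1, 2, 5, 6] / [3, 8] / [4] / [7];  common shape = (4, 2, 1, 1)

Row-insert the values π_1, π_2, … into P one at a time, bumping the leftmost entry strictly greater than the inserted value down to the next row. The recording tableau Q records, in position (i, j), the step at which that cell was added to P.
  Insert 2 (step 1): P = [2];  Q = [1]
  Insert 8 (step 2): P = [2, 8];  Q = [1, 2]
  Insert 4 (step 3): P = [2, 4] / [8];  Q = [1, 2] / [3]
  Insert 3 (step 4): P = [2, 3] / [4] / [8];  Q = [1, 2] / [3] / [4]
  Insert 5 (step 5): P = [2, 3, 5] / [4] / [8];  Q = [1, 2, 5] / [3] / [4]
  Insert 7 (step 6): P = [2, 3, 5, 7] / [4] / [8];  Q = [1, 2, 5, 6] / [3] / [4]
  Insert 1 (step 7): P = [1, 3, 5, 7] / [2] / [4] / [8];  Q = [1, 2, 5, 6] / [3] / [4] / [7]
  Insert 6 (step 8): P = [1, 3, 5, 6] / [2, 7] / [4] / [8];  Q = [1, 2, 5, 6] / [3, 8] / [4] / [7]
Final shape: (4, 2, 1, 1).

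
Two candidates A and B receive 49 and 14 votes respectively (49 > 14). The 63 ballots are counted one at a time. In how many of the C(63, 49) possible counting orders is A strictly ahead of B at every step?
Strict-lead orderings = 20770703107125

Total orderings of the 63 votes with 49 for A: C(63, 49) = 37387265592825. By the Bertrand ballot formula (Cycle Lemma / reflection principle), the number of orderings in which A is strictly ahead of B throughout is (p − q)/(p + q) · C(p + q, p) = (49 − 14)/(49 + 14) · 37387265592825 = 20770703107125.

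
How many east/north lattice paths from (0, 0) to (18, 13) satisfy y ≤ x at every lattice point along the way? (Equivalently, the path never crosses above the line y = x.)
Number of paths = 65132550

By the reflection principle (André's argument), the number of monotone paths to (18, 13) with n ≤ m that never go above y = x is C(31, 18) − C(31, 19) = 206253075 − 141120525 = 65132550.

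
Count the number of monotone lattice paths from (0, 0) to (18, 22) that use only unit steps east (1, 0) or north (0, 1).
Number of paths = 113380261800

A monotone lattice path from (0, 0) to (18, 22) consists of 18 east steps and 22 north steps in some order, so it is determined by which 18 of the 40 steps are east. The count is C(40, 18) = 113380261800.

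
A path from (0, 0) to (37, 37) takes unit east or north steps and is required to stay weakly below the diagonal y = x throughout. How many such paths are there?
Number of paths = 45950804324621742364

By the reflection principle (André's argument), the number of monotone paths to (37, 37) with n ≤ m that never go above y = x is C(74, 37) − C(74, 38) = 1746130564335626209832 − 1700179760011004467468 = 45950804324621742364.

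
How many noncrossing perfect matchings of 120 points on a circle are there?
C_60 = 1583850964596120042686772779038896

These noncrossing handshakes are counted by the Catalan number C_n = (1/(n + 1)) · C(2n, n). For n = 60: C_60 = (1/61) · C(120, 60) = 96614908840363322603893139521372656/61 = 1583850964596120042686772779038896.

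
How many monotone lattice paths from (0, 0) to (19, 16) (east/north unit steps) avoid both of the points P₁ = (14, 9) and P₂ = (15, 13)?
Number of paths = 2245247120

Inclusion–exclusion. Total paths: C(35, 19) = 4059928950. Through P₁: C(23, 14)·C(12, 5) = 647214480. Through P₂: C(28, 15)·C(7, 4) = 1310475600. Since P₁ is strictly southwest of P₂, a monotone path through both must visit P₁ then P₂; paths through both = C(23, 14)·C(5, 1)·C(7, 4) = 143008250. Avoid both = 4059928950 − 647214480 − 1310475600 + 143008250 = 2245247120.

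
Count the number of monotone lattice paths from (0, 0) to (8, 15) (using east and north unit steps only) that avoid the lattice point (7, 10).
Number of paths = 373626

Total paths from (0, 0) to (8, 15): C(23, 8) = 490314. Paths through (7, 10): (paths (0, 0) → (7, 10)) × (paths (7, 10) → (8, 15)) = C(17, 7) · C(6, 1) = 19448 · 6 = 116688. Avoidance count = 490314 − 116688 = 373626.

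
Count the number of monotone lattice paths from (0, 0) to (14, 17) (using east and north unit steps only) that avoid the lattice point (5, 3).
Number of paths = 219419885

Total paths from (0, 0) to (14, 17): C(31, 14) = 265182525. Paths through (5, 3): (paths (0, 0) → (5, 3)) × (paths (5, 3) → (14, 17)) = C(8, 5) · C(23, 9) = 56 · 817190 = 45762640. Avoidance count = 265182525 − 45762640 = 219419885.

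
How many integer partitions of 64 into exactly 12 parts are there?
p(64, 12 parts) = 126560

Partitions of n into exactly k parts are in bijection with partitions of n − k into at most k parts (subtract 1 from each part). So p(64, exactly 12) = p(52, parts ≤ 12). Computing via the recurrence p(m, j) = p(m, j−1) + p(m−j, j) gives 126560.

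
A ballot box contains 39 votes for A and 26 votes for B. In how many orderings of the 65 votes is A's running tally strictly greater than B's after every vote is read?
Strict-lead orderings = 200519284375732896

Total orderings of the 65 votes with 39 for A: C(65, 39) = 1002596421878664480. By the Bertrand ballot formula (Cycle Lemma / reflection principle), the number of orderings in which A is strictly ahead of B throughout is (p − q)/(p + q) · C(p + q, p) = (39 − 26)/(39 + 26) · 1002596421878664480 = 200519284375732896.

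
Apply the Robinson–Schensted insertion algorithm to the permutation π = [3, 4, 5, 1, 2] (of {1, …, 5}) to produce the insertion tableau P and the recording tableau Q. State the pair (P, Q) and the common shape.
P = [1, 2, 5] / [3, 4];  Q = [1, 2, 3] / [4, 5];  common shape = (3, 2)

Row-insert the values π_1, π_2, … into P one at a time, bumping the leftmost entry strictly greater than the inserted value down to the next row. The recording tableau Q records, in position (i, j), the step at which that cell was added to P.
  Insert 3 (step 1): P = [3];  Q = [1]
  Insert 4 (step 2): P = [3, 4];  Q = [1, 2]
  Insert 5 (step 3): P = [3, 4, 5];  Q = [1, 2, 3]
  Insert 1 (step 4): P = [1, 4, 5] / [3];  Q = [1, 2, 3] / [4]
  Insert 2 (step 5): P = [1, 2, 5] / [3, 4];  Q = [1, 2, 3] / [4, 5]
Final shape: (3, 2).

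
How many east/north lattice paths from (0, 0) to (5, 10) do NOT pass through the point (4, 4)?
Number of paths = 2513

Total paths from (0, 0) to (5, 10): C(15, 5) = 3003. Paths through (4, 4): (paths (0, 0) → (4, 4)) × (paths (4, 4) → (5, 10)) = C(8, 4) · C(7, 1) = 70 · 7 = 490. Avoidance count = 3003 − 490 = 2513.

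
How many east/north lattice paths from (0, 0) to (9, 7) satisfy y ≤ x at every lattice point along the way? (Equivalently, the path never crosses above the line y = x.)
Number of paths = 3432

By the reflection principle (André's argument), the number of monotone paths to (9, 7) with n ≤ m that never go above y = x is C(16, 9) − C(16, 10) = 11440 − 8008 = 3432.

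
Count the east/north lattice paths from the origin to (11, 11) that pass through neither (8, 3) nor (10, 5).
Number of paths = 664116

Inclusion–exclusion. Total paths: C(22, 11) = 705432. Through P₁: C(11, 8)·C(11, 3) = 27225. Through P₂: C(15, 10)·C(7, 1) = 21021. Since P₁ is strictly southwest of P₂, a monotone path through both must visit P₁ then P₂; paths through both = C(11, 8)·C(4, 2)·C(7, 1) = 6930. Avoid both = 705432 − 27225 − 21021 + 6930 = 664116.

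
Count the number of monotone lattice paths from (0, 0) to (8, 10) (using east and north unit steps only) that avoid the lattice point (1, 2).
Number of paths = 24453

Total paths from (0, 0) to (8, 10): C(18, 8) = 43758. Paths through (1, 2): (paths (0, 0) → (1, 2)) × (paths (1, 2) → (8, 10)) = C(3, 1) · C(15, 7) = 3 · 6435 = 19305. Avoidance count = 43758 − 19305 = 24453.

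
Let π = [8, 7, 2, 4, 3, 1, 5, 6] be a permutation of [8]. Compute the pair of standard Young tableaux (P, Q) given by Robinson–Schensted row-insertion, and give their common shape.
P = [1, 3, 5, 6] / [2] / [4] / [7] / [8];  Q = [1, 4, 7, 8] / [2] / [3] / [5] / [6];  common shape = (4, 1, 1, 1, 1)

Row-insert the values π_1, π_2, … into P one at a time, bumping the leftmost entry strictly greater than the inserted value down to the next row. The recording tableau Q records, in position (i, j), the step at which that cell was added to P.
  Insert 8 (step 1): P = [8];  Q = [1]
  Insert 7 (step 2): P = [7] / [8];  Q = [1] / [2]
  Insert 2 (step 3): P = [2] / [7] / [8];  Q = [1] / [2] / [3]
  Insert 4 (step 4): P = [2, 4] / [7] / [8];  Q = [1, 4] / [2] / [3]
  Insert 3 (step 5): P = [2, 3] / [4] / [7] / [8];  Q = [1, 4] / [2] / [3] / [5]
  Insert 1 (step 6): P = [1, 3] / [2] / [4] / [7] / [8];  Q = [1, 4] / [2] / [3] / [5] / [6]
  Insert 5 (step 7): P = [1, 3, 5] / [2] / [4] / [7] / [8];  Q = [1, 4, 7] / [2] / [3] / [5] / [6]
  Insert 6 (step 8): P = [1, 3, 5, 6] / [2] / [4] / [7] / [8];  Q = [1, 4, 7, 8] / [2] / [3] / [5] / [6]
Final shape: (4, 1, 1, 1, 1).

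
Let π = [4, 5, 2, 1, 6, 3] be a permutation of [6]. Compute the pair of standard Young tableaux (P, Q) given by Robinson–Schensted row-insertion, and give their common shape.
P = [1, 3, 6] / [2, 5] / [4];  Q = [1, 2, 5] / [3, 6] / [4];  common shape = (3, 2, 1)

Row-insert the values π_1, π_2, … into P one at a time, bumping the leftmost entry strictly greater than the inserted value down to the next row. The recording tableau Q records, in position (i, j), the step at which that cell was added to P.
  Insert 4 (step 1): P = [4];  Q = [1]
  Insert 5 (step 2): P = [4, 5];  Q = [1, 2]
  Insert 2 (step 3): P = [2, 5] / [4];  Q = [1, 2] / [3]
  Insert 1 (step 4): P = [1, 5] / [2] / [4];  Q = [1, 2] / [3] / [4]
  Insert 6 (step 5): P = [1, 5, 6] / [2] / [4];  Q = [1, 2, 5] / [3] / [4]
  Insert 3 (step 6): P = [1, 3, 6] / [2, 5] / [4];  Q = [1, 2, 5] / [3, 6] / [4]
Final shape: (3, 2, 1).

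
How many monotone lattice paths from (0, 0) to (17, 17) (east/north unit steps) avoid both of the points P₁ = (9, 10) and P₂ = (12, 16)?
Number of paths = 1603181772

Inclusion–exclusion. Total paths: C(34, 17) = 2333606220. Through P₁: C(19, 9)·C(15, 8) = 594452430. Through P₂: C(28, 12)·C(6, 5) = 182530530. Since P₁ is strictly southwest of P₂, a monotone path through both must visit P₁ then P₂; paths through both = C(19, 9)·C(9, 3)·C(6, 5) = 46558512. Avoid both = 2333606220 − 594452430 − 182530530 + 46558512 = 1603181772.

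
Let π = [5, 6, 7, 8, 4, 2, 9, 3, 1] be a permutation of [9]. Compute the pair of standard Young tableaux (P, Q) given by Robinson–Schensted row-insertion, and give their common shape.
P = [1, 3, 7, 8, 9] / [2, 6] / [4] / [5];  Q = [1, 2, 3, 4, 7] / [5, 8] / [6] / [9];  common shape = (5, 2, 1, 1)

Row-insert the values π_1, π_2, … into P one at a time, bumping the leftmost entry strictly greater than the inserted value down to the next row. The recording tableau Q records, in position (i, j), the step at which that cell was added to P.
  Insert 5 (step 1): P = [5];  Q = [1]
  Insert 6 (step 2): P = [5, 6];  Q = [1, 2]
  Insert 7 (step 3): P = [5, 6, 7];  Q = [1, 2, 3]
  Insert 8 (step 4): P = [5, 6, 7, 8];  Q = [1, 2, 3, 4]
  Insert 4 (step 5): P = [4, 6, 7, 8] / [5];  Q = [1, 2, 3, 4] / [5]
  Insert 2 (step 6): P = [2, 6, 7, 8] / [4] / [5];  Q = [1, 2, 3, 4] / [5] / [6]
  Insert 9 (step 7): P = [2, 6, 7, 8, 9] / [4] / [5];  Q = [1, 2, 3, 4, 7] / [5] / [6]
  Insert 3 (step 8): P = [2, 3, 7, 8, 9] / [4, 6] / [5];  Q = [1, 2, 3, 4, 7] / [5, 8] / [6]
  Insert 1 (step 9): P = [1, 3, 7, 8, 9] / [2, 6] / [4] / [5];  Q = [1, 2, 3, 4, 7] / [5, 8] / [6] / [9]
Final shape: (5, 2, 1, 1).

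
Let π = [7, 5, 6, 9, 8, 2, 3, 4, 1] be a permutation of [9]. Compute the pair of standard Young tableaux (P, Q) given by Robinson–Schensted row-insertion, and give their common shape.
P = [1, 3, 4] / [2, 6, 8] / [5, 9] / [7];  Q = [1, 3, 4] / [2, 5, 8] / [6, 7] / [9];  common shape = (3, 3, 2, 1)

Row-insert the values π_1, π_2, … into P one at a time, bumping the leftmost entry strictly greater than the inserted value down to the next row. The recording tableau Q records, in position (i, j), the step at which that cell was added to P.
  Insert 7 (step 1): P = [7];  Q = [1]
  Insert 5 (step 2): P = [5] / [7];  Q = [1] / [2]
  Insert 6 (step 3): P = [5, 6] / [7];  Q = [1, 3] / [2]
  Insert 9 (step 4): P = [5, 6, 9] / [7];  Q = [1, 3, 4] / [2]
  Insert 8 (step 5): P = [5, 6, 8] / [7, 9];  Q = [1, 3, 4] / [2, 5]
  Insert 2 (step 6): P = [2, 6, 8] / [5, 9] / [7];  Q = [1, 3, 4] / [2, 5] / [6]
  Insert 3 (step 7): P = [2, 3, 8] / [5, 6] / [7, 9];  Q = [1, 3, 4] / [2, 5] / [6, 7]
  Insert 4 (step 8): P = [2, 3, 4] / [5, 6, 8] / [7, 9];  Q = [1, 3, 4] / [2, 5, 8] / [6, 7]
  Insert 1 (step 9): P = [1, 3, 4] / [2, 6, 8] / [5, 9] / [7];  Q = [1, 3, 4] / [2, 5, 8] / [6, 7] / [9]
Final shape: (3, 3, 2, 1).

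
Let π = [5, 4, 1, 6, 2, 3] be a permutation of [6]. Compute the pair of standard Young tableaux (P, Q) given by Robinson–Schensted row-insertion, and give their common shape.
P = [1, 2, 3] / [4, 6] / [5];  Q = [1, 4, 6] / [2, 5] / [3];  common shape = (3, 2, 1)

Row-insert the values π_1, π_2, … into P one at a time, bumping the leftmost entry strictly greater than the inserted value down to the next row. The recording tableau Q records, in position (i, j), the step at which that cell was added to P.
  Insert 5 (step 1): P = [5];  Q = [1]
  Insert 4 (step 2): P = [4] / [5];  Q = [1] / [2]
  Insert 1 (step 3): P = [1] / [4] / [5];  Q = [1] / [2] / [3]
  Insert 6 (step 4): P = [1, 6] / [4] / [5];  Q = [1, 4] / [2] / [3]
  Insert 2 (step 5): P = [1, 2] / [4, 6] / [5];  Q = [1, 4] / [2, 5] / [3]
  Insert 3 (step 6): P = [1, 2, 3] / [4, 6] / [5];  Q = [1, 4, 6] / [2, 5] / [3]
Final shape: (3, 2, 1).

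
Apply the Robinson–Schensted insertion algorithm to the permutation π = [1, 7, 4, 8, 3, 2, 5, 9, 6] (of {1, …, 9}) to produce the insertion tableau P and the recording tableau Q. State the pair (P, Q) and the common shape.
P = [1, 2, 5, 6] / [3, 8, 9] / [4] / [7];  Q = [1, 2, 4, 8] / [3, 7, 9] / [5] / [6];  common shape = (4, 3, 1, 1)

Row-insert the values π_1, π_2, … into P one at a time, bumping the leftmost entry strictly greater than the inserted value down to the next row. The recording tableau Q records, in position (i, j), the step at which that cell was added to P.
  Insert 1 (step 1): P = [1];  Q = [1]
  Insert 7 (step 2): P = [1, 7];  Q = [1, 2]
  Insert 4 (step 3): P = [1, 4] / [7];  Q = [1, 2] / [3]
  Insert 8 (step 4): P = [1, 4, 8] / [7];  Q = [1, 2, 4] / [3]
  Insert 3 (step 5): P = [1, 3, 8] / [4] / [7];  Q = [1, 2, 4] / [3] / [5]
  Insert 2 (step 6): P = [1, 2, 8] / [3] / [4] / [7];  Q = [1, 2, 4] / [3] / [5] / [6]
  Insert 5 (step 7): P = [1, 2, 5] / [3, 8] / [4] / [7];  Q = [1, 2, 4] / [3, 7] / [5] / [6]
  Insert 9 (step 8): P = [1, 2, 5, 9] / [3, 8] / [4] / [7];  Q = [1, 2, 4, 8] / [3, 7] / [5] / [6]
  Insert 6 (step 9): P = [1, 2, 5, 6] / [3, 8, 9] / [4] / [7];  Q = [1, 2, 4, 8] / [3, 7, 9] / [5] / [6]
Final shape: (4, 3, 1, 1).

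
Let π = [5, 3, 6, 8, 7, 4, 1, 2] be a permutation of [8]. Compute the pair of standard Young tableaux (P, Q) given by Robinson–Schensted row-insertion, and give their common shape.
P = [1, 2, 7] / [3, 4] / [5, 6] / [8];  Q = [1, 3, 4] / [2, 5] / [6, 8] / [7];  common shape = (3, 2, 2, 1)

Row-insert the values π_1, π_2, … into P one at a time, bumping the leftmost entry strictly greater than the inserted value down to the next row. The recording tableau Q records, in position (i, j), the step at which that cell was added to P.
  Insert 5 (step 1): P = [5];  Q = [1]
  Insert 3 (step 2): P = [3] / [5];  Q = [1] / [2]
  Insert 6 (step 3): P = [3, 6] / [5];  Q = [1, 3] / [2]
  Insert 8 (step 4): P = [3, 6, 8] / [5];  Q = [1, 3, 4] / [2]
  Insert 7 (step 5): P = [3, 6, 7] / [5, 8];  Q = [1, 3, 4] / [2, 5]
  Insert 4 (step 6): P = [3, 4, 7] / [5, 6] / [8];  Q = [1, 3, 4] / [2, 5] / [6]
  Insert 1 (step 7): P = [1, 4, 7] / [3, 6] / [5] / [8];  Q = [1, 3, 4] / [2, 5] / [6] / [7]
  Insert 2 (step 8): P = [1, 2, 7] / [3, 4] / [5, 6] / [8];  Q = [1, 3, 4] / [2, 5] / [6, 8] / [7]
Final shape: (3, 2, 2, 1).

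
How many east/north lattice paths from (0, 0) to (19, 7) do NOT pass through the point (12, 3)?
Number of paths = 507650

Total paths from (0, 0) to (19, 7): C(26, 19) = 657800. Paths through (12, 3): (paths (0, 0) → (12, 3)) × (paths (12, 3) → (19, 7)) = C(15, 12) · C(11, 7) = 455 · 330 = 150150. Avoidance count = 657800 − 150150 = 507650.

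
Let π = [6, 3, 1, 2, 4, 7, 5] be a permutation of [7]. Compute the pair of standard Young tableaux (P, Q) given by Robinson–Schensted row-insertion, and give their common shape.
P = [1, 2, 4, 5] / [3, 7] / [6];  Q = [1, 4, 5, 6] / [2, 7] / [3];  common shape = (4, 2, 1)

Row-insert the values π_1, π_2, … into P one at a time, bumping the leftmost entry strictly greater than the inserted value down to the next row. The recording tableau Q records, in position (i, j), the step at which that cell was added to P.
  Insert 6 (step 1): P = [6];  Q = [1]
  Insert 3 (step 2): P = [3] / [6];  Q = [1] / [2]
  Insert 1 (step 3): P = [1] / [3] / [6];  Q = [1] / [2] / [3]
  Insert 2 (step 4): P = [1, 2] / [3] / [6];  Q = [1, 4] / [2] / [3]
  Insert 4 (step 5): P = [1, 2, 4] / [3] / [6];  Q = [1, 4, 5] / [2] / [3]
  Insert 7 (step 6): P = [1, 2, 4, 7] / [3] / [6];  Q = [1, 4, 5, 6] / [2] / [3]
  Insert 5 (step 7): P = [1, 2, 4, 5] / [3, 7] / [6];  Q = [1, 4, 5, 6] / [2, 7] / [3]
Final shape: (4, 2, 1).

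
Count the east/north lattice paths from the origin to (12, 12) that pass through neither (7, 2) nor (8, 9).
Number of paths = 1755278

Inclusion–exclusion. Total paths: C(24, 12) = 2704156. Through P₁: C(9, 7)·C(15, 5) = 108108. Through P₂: C(17, 8)·C(7, 4) = 850850. Since P₁ is strictly southwest of P₂, a monotone path through both must visit P₁ then P₂; paths through both = C(9, 7)·C(8, 1)·C(7, 4) = 10080. Avoid both = 2704156 − 108108 − 850850 + 10080 = 1755278.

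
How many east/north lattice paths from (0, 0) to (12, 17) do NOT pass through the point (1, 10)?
Number of paths = 51545871

Total paths from (0, 0) to (12, 17): C(29, 12) = 51895935. Paths through (1, 10): (paths (0, 0) → (1, 10)) × (paths (1, 10) → (12, 17)) = C(11, 1) · C(18, 11) = 11 · 31824 = 350064. Avoidance count = 51895935 − 350064 = 51545871.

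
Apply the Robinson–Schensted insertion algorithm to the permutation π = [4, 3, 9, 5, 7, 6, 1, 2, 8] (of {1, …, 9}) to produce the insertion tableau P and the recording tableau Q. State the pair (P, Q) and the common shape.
P = [1, 2, 6, 8] / [3, 5] / [4, 7] / [9];  Q = [1, 3, 5, 9] / [2, 4] / [6, 8] / [7];  common shape = (4, 2, 2, 1)

Row-insert the values π_1, π_2, … into P one at a time, bumping the leftmost entry strictly greater than the inserted value down to the next row. The recording tableau Q records, in position (i, j), the step at which that cell was added to P.
  Insert 4 (step 1): P = [4];  Q = [1]
  Insert 3 (step 2): P = [3] / [4];  Q = [1] / [2]
  Insert 9 (step 3): P = [3, 9] / [4];  Q = [1, 3] / [2]
  Insert 5 (step 4): P = [3, 5] / [4, 9];  Q = [1, 3] / [2, 4]
  Insert 7 (step 5): P = [3, 5, 7] / [4, 9];  Q = [1, 3, 5] / [2, 4]
  Insert 6 (step 6): P = [3, 5, 6] / [4, 7] / [9];  Q = [1, 3, 5] / [2, 4] / [6]
  Insert 1 (step 7): P = [1, 5, 6] / [3, 7] / [4] / [9];  Q = [1, 3, 5] / [2, 4] / [6] / [7]
  Insert 2 (step 8): P = [1, 2, 6] / [3, 5] / [4, 7] / [9];  Q = [1, 3, 5] / [2, 4] / [6, 8] / [7]
  Insert 8 (step 9): P = [1, 2, 6, 8] / [3, 5] / [4, 7] / [9];  Q = [1, 3, 5, 9] / [2, 4] / [6, 8] / [7]
Final shape: (4, 2, 2, 1).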